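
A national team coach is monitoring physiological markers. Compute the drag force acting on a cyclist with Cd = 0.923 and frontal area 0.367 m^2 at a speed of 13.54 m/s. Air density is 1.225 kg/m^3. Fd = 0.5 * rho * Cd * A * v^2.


Step 1: v^2 = 183.3316
Step 2: Fd = 0.5 * 1.225 * 0.923 * 0.367 * 183.3316
= 38.037 N

38.037 N


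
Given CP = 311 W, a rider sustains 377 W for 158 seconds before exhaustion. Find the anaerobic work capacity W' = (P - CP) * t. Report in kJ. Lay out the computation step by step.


Excess power = 377 - 311 = 66 W
Work above CP = 66 * 158 = 10428 J
W' = 10.428 kJ

10.428 kJ


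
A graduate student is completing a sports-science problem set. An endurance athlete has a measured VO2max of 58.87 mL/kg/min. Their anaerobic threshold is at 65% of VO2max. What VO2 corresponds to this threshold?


Anaerobic threshold VO2 = VO2max * 65%
= 58.87 * 0.65
= 38.27 mL/kg/min

38.27 mL/kg/min


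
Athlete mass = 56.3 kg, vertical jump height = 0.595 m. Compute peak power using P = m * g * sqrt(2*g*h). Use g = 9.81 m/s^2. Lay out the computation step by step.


sqrt(2 * 9.81 * 0.595) = sqrt(11.6739) = 3.416709 m/s
P = 56.3 * 9.81 * 3.416709
= 1887.06 W

1887.06 W


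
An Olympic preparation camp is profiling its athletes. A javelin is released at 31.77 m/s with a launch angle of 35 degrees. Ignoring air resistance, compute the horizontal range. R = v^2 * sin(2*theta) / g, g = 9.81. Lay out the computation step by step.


Launch speed squared = 1009.3329
sin(2 * 35 deg) = 0.939693
Range = 1009.3329 * 0.939693 / 9.81
= 96.683 m

96.683 m


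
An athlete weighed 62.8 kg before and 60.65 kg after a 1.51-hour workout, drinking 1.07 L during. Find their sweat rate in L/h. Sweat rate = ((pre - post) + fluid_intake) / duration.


Body mass change = 2.15 kg
Total sweat loss = 2.15 + 1.07 = 3.22 L
Rate = 3.22 / 1.51 = 2.132 L/h

2.132 L/h


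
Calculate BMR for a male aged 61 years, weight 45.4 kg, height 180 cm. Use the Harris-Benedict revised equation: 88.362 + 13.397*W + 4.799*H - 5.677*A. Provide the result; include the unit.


Substituting values:
W term = 13.397 * 45.4 = 608.2238
H term = 4.799 * 180 = 863.82
A term = 5.677 * 61 = 346.297
BMR = 1214.11 kcal/day

1214.11 kcal/day


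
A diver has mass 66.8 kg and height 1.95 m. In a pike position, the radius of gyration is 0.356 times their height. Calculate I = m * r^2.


r = 0.356 * 1.95 = 0.6942 m
I = m * r^2 = 66.8 * 0.481914 = 32.192 kg*m^2

32.192 kg*m^2


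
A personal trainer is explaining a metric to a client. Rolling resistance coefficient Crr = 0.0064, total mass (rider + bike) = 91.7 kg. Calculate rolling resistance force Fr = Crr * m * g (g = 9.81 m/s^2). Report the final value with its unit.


Fr = Crr * m * g
= 0.0064 * 91.7 * 9.81
= 5.757 N

5.757 N


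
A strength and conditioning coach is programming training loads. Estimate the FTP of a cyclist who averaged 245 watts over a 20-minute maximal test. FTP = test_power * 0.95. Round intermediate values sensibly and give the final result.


FTP = 245 * 0.95 = 232.75 W

232.75 W


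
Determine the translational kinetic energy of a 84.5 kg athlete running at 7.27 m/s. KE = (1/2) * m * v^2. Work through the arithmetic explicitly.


KE = 0.5 * m * v^2
= 0.5 * 84.5 * 7.27^2
= 0.5 * 84.5 * 52.8529
= 2233.04 J

2233.04 J


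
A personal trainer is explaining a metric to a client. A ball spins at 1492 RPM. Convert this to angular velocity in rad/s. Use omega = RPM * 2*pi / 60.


omega = 1492 * 2 * pi / 60
= 1492 * 6.28318531 / 60
= 9374.512 / 60
= 156.242 rad/s

156.242 rad/s


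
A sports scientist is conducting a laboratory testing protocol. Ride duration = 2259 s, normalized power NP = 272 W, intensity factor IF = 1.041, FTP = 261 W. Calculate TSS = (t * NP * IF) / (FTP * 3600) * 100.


Numerator = 2259 * 272 * 1.041 = 639640.368
Denominator = 261 * 3600 = 939600
TSS = 639640.368 / 939600 * 100
= 68.08

68.08 TSS


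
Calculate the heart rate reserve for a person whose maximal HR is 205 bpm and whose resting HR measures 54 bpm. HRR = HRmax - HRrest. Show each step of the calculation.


HRmax = 205 bpm
HRrest = 54 bpm
HRR = 205 - 54 = 151 bpm

151 bpm


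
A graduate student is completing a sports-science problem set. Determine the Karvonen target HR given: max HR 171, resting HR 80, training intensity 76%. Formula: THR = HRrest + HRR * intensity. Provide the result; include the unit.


HRR = HRmax - HRrest = 171 - 80 = 91
THR = 80 + 91 * 0.76
= 149.16 bpm

149.16 bpm


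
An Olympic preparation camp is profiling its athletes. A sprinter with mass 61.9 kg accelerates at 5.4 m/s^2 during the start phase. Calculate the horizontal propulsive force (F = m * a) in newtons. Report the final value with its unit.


F = m * a
= 61.9 * 5.4
= 334.26 N

334.26 N


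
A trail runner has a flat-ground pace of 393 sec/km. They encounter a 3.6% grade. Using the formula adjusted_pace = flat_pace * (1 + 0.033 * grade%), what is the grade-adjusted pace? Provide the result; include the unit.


Grade factor = 1 + 0.033 * 3.6 = 1.1188
Adjusted = 393 * 1.1188 = 439.69 sec/km

439.69 s/km


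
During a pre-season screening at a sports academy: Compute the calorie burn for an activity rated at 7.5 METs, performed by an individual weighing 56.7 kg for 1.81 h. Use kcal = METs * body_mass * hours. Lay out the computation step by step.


Product of METs and mass = 7.5 * 56.7 = 425.25
Total kcal = 425.25 * 1.81 = 769.7 kcal

769.7 kcal


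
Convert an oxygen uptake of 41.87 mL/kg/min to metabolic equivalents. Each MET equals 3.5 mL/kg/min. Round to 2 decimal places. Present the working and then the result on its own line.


One MET = 3.5 mL/kg/min
Number of METs = 41.87 / 3.5
= 11.96 METs

11.96 METs


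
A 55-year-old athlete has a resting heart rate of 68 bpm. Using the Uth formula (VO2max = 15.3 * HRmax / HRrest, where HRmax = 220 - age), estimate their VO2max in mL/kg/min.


HRmax = 220 - 55 = 165 bpm
Ratio = HRmax / HRrest = 165 / 68 = 2.4265
VO2max = 15.3 * 2.4265 = 37.13 mL/kg/min

37.13 mL/kg/min


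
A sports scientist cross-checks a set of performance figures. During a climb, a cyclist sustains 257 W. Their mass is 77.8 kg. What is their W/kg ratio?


Power-to-weight = 257 W / 77.8 kg
= 3.303 W/kg

3.303 W/kg


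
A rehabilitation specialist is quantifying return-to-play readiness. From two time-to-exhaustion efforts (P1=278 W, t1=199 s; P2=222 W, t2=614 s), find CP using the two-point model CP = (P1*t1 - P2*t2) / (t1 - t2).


Work in trial 1 = 55322 J
Work in trial 2 = 136308 J
Delta work = -80986 J
Delta time = -415 s
CP = -80986 / -415 = 195.15 W

195.15 W


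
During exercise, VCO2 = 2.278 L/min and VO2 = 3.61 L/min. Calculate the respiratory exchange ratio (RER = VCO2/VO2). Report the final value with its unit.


RER = VCO2 / VO2
= 2.278 / 3.61
= 0.631

0.631


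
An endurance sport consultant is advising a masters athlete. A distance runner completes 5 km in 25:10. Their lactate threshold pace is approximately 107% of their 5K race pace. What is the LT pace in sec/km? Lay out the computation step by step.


Convert to seconds: 25 min 10 s = 1510 s
Pace per km = 1510 / 5 = 302.0 s/km
LT pace = 302.0 * 1.07 = 323.14 s/km

323.14 s/km


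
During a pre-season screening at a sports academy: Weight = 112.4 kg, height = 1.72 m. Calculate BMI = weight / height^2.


height^2 = 1.72^2 = 2.9584
BMI = 112.4 / 2.9584 = 37.99 kg/m^2

37.99 kg/m^2


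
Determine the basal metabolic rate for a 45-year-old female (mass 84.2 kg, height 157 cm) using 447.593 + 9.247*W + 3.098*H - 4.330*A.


BMR = 447.593 + 9.247*84.2 + 3.098*157 - 4.330*45
= 1517.73 kcal/day

1517.73 kcal/day


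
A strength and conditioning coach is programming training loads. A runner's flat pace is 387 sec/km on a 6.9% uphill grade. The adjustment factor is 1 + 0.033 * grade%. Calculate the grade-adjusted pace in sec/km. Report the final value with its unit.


Factor = 1 + 0.033 * 6.9 = 1.2277
Adjusted pace = 387 * 1.2277
= 475.12 sec/km

475.12 s/km


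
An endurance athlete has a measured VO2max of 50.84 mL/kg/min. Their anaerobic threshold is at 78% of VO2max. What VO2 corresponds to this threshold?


Anaerobic threshold VO2 = VO2max * 78%
= 50.84 * 0.78
= 39.66 mL/kg/min

39.66 mL/kg/min


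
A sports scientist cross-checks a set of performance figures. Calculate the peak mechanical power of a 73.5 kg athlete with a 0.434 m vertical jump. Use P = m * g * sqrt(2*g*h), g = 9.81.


First, sqrt(2gh) = sqrt(2 * 9.81 * 0.434)
= sqrt(8.51508) = 2.918061 m/s
Power = 73.5 * 9.81 * 2.918061 = 2104.02 W

2104.02 W


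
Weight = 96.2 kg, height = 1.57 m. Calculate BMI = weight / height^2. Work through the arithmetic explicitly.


height^2 = 1.57^2 = 2.4649
BMI = 96.2 / 2.4649 = 39.03 kg/m^2

39.03 kg/m^2


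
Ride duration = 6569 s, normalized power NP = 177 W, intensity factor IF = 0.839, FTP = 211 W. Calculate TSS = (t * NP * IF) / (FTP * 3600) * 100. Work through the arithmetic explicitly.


Numerator = 6569 * 177 * 0.839 = 975516.207
Denominator = 211 * 3600 = 759600
TSS = 975516.207 / 759600 * 100
= 128.42

128.42 TSS


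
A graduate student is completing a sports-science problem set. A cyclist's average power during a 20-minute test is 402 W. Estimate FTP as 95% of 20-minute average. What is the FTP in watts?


FTP = 20-min power * 0.95
= 402 * 0.95
= 381.9 W

381.9 W


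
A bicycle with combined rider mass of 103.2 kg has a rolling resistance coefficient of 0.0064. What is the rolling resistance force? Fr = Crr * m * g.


Fr = 0.0064 * 103.2 * 9.81
= 0.66048 * 9.81
= 6.479 N

6.479 N


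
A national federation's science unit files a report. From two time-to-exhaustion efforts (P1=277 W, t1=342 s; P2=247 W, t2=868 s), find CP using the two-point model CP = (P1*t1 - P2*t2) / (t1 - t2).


Work in trial 1 = 94734 J
Work in trial 2 = 214396 J
Delta work = -119662 J
Delta time = -526 s
CP = -119662 / -526 = 227.49 W

227.49 W


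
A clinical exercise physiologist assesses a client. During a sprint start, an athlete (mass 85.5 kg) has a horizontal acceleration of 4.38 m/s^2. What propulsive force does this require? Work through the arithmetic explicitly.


Propulsive force = mass * acceleration
= 85.5 kg * 4.38 m/s^2
= 374.49 N

374.49 N


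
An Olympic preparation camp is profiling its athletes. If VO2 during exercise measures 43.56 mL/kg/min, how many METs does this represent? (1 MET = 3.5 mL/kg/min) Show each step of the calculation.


METs = VO2 / 3.5 = 43.56 / 3.5 = 12.45

12.45 METs


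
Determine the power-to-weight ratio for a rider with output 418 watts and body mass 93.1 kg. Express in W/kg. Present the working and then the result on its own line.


P/W = 418 / 93.1 = 4.49 W/kg

4.49 W/kg


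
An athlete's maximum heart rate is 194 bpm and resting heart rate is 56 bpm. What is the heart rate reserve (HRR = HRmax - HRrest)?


HRR = HRmax - HRrest
= 194 - 56
= 138 bpm

138 bpm


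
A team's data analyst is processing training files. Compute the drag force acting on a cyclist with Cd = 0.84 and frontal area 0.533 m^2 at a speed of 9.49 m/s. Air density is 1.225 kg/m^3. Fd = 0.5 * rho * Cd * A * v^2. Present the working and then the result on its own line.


Step 1: v^2 = 90.0601
Step 2: Fd = 0.5 * 1.225 * 0.84 * 0.533 * 90.0601
= 24.697 N

24.697 N


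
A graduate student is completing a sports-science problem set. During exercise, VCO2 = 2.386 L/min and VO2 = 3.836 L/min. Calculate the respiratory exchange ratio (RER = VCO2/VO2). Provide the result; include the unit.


RER = VCO2 / VO2
= 2.386 / 3.836
= 0.622

0.622


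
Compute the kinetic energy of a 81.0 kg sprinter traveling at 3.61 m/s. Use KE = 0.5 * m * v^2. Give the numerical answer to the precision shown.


Velocity squared = 13.0321
KE = 0.5 * 81.0 * 13.0321 = 527.8 J

527.8 J


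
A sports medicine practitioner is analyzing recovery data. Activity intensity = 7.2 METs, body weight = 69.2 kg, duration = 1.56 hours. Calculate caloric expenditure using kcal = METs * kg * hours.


kcal = 7.2 * 69.2 * 1.56
= 498.24 * 1.56
= 777.25 kcal

777.25 kcal


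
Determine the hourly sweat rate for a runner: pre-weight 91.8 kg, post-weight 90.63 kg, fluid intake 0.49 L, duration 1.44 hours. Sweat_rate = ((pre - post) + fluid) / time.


Mass lost = 91.8 - 90.63 = 1.17 kg
Add fluid consumed: 1.17 + 0.49 = 1.66 L total sweat
Sweat rate = 1.66 / 1.44 = 1.153 L/h

1.153 L/h


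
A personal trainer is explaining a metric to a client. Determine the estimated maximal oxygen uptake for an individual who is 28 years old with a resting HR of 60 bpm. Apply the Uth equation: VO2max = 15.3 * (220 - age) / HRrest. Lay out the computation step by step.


HRmax = 220 - 28 = 192
VO2max = 15.3 * (192 / 60)
= 15.3 * 3.2
= 48.96 mL/kg/min

48.96 mL/kg/min


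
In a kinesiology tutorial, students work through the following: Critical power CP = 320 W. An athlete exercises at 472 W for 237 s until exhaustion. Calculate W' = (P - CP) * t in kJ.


P - CP = 472 - 320 = 152 W
W' = 152 * 237 = 36024 J
= 36024 / 1000 = 36.024 kJ

36.024 kJ


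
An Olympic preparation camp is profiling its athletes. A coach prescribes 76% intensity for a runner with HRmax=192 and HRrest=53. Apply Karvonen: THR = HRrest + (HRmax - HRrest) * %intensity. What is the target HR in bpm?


Heart rate reserve = 192 - 53 = 139
Intensity fraction = 76 / 100 = 0.76
THR = 53 + 139 * 0.76 = 158.64 bpm

158.64 bpm


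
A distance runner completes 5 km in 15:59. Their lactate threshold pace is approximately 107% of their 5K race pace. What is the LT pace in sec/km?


Convert to seconds: 15 min 59 s = 959 s
Pace per km = 959 / 5 = 191.8 s/km
LT pace = 191.8 * 1.07 = 205.23 s/km

205.23 s/km


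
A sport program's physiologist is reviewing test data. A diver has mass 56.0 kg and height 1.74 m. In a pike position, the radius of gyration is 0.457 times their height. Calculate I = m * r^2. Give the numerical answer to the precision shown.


r = 0.457 * 1.74 = 0.79518 m
I = m * r^2 = 56.0 * 0.632311 = 35.409 kg*m^2

35.409 kg*m^2


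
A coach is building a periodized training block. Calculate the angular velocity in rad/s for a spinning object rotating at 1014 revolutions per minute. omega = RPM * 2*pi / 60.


omega = RPM * 2*pi / 60
= 1014 * 6.28318531 / 60
= 106.186 rad/s

106.186 rad/s


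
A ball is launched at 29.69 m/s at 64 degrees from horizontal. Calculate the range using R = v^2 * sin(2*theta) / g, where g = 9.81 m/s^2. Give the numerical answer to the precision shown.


sin(2 * 64) = sin(128) = 0.788011
v^2 = 29.69^2 = 881.4961
R = 881.4961 * 0.788011 / 9.81
= 70.808 m

70.808 m


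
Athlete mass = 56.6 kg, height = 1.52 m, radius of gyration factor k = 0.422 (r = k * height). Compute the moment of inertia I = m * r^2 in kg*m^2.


r = k * height = 0.422 * 1.52 = 0.64144 m
r^2 = 0.64144^2 = 0.411445
I = 56.6 * 0.411445 = 23.288 kg*m^2

23.288 kg*m^2


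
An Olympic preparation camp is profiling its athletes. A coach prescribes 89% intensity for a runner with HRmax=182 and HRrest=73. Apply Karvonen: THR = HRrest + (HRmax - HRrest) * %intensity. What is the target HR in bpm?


Heart rate reserve = 182 - 73 = 109
Intensity fraction = 89 / 100 = 0.89
THR = 73 + 109 * 0.89 = 170.01 bpm

170.01 bpm


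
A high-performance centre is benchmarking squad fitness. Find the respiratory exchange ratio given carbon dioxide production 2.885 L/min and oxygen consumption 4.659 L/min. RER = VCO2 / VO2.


VCO2 = 2.885 L/min
VO2 = 4.659 L/min
RER = 2.885 / 4.659 = 0.6192

0.6192


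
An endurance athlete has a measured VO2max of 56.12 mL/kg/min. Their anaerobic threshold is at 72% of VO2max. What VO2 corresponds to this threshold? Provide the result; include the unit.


Anaerobic threshold VO2 = VO2max * 72%
= 56.12 * 0.72
= 40.41 mL/kg/min

40.41 mL/kg/min


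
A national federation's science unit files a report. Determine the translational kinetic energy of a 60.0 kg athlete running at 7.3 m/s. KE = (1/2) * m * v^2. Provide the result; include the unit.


KE = 0.5 * m * v^2
= 0.5 * 60.0 * 7.3^2
= 0.5 * 60.0 * 53.29
= 1598.7 J

1598.7 J


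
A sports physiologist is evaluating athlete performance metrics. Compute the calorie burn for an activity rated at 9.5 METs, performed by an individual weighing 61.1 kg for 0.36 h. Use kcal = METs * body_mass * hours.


Product of METs and mass = 9.5 * 61.1 = 580.45
Total kcal = 580.45 * 0.36 = 208.96 kcal

208.96 kcal


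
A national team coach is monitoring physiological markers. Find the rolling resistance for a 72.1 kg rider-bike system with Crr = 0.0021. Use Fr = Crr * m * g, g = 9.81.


m * g = 72.1 * 9.81 = 707.301 N
Fr = 0.0021 * 707.301 = 1.485 N

1.485 N


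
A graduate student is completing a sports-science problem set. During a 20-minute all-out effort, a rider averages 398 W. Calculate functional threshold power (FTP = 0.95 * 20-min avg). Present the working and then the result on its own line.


FTP = 0.95 * 398
= 378.1 W

378.1 W


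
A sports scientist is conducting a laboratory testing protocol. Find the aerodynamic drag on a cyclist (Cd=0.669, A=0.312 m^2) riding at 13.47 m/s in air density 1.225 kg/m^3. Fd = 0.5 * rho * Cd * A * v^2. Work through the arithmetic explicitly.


Fd = 0.5 * 1.225 * 0.669 * 0.312 * 13.47^2
= 0.5 * 1.225 * 0.669 * 0.312 * 181.4409
= 23.196 N

23.196 N


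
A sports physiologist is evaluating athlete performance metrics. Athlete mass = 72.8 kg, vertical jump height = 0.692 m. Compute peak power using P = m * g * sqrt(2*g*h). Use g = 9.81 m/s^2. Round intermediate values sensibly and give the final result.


sqrt(2 * 9.81 * 0.692) = sqrt(13.57704) = 3.684704 m/s
P = 72.8 * 9.81 * 3.684704
= 2631.5 W

2631.5 W


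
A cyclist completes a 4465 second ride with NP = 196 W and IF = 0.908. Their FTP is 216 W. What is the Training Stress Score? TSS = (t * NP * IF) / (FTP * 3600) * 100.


t * NP * IF = 4465 * 196 * 0.908 = 794627.12
FTP * 3600 = 777600
TSS = (794627.12 / 777600) * 100 = 102.19

102.19 TSS


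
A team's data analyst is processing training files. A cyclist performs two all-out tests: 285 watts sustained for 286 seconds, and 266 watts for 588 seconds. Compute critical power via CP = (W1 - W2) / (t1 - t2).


W1 = P1 * t1 = 285 * 286 = 81510 J
W2 = P2 * t2 = 266 * 588 = 156408 J
CP = (81510 - 156408) / (286 - 588)
= 248.01 W

248.01 W


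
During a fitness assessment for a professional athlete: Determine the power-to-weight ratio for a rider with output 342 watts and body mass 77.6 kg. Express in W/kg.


P/W = 342 / 77.6 = 4.407 W/kg

4.407 W/kg


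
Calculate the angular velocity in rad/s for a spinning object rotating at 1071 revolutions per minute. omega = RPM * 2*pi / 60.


omega = RPM * 2*pi / 60
= 1071 * 6.28318531 / 60
= 112.155 rad/s

112.155 rad/s


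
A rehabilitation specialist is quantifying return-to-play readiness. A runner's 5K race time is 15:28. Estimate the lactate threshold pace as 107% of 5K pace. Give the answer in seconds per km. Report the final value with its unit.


Total race time = 15*60 + 28 = 928 seconds
5K pace = 928 / 5 = 185.6 sec/km
LT pace = 185.6 * 1.07 = 198.59 sec/km

198.59 s/km


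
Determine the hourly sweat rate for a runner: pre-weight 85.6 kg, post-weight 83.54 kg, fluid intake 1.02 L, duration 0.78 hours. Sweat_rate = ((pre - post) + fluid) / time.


Mass lost = 85.6 - 83.54 = 2.06 kg
Add fluid consumed: 2.06 + 1.02 = 3.08 L total sweat
Sweat rate = 3.08 / 0.78 = 3.949 L/h

3.949 L/h


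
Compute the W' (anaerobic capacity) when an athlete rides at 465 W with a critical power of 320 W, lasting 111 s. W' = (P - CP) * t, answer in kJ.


Above-CP power = 145 W
Duration = 111 s
W' = 145 * 111 = 16095 J
Convert: 16095 / 1000 = 16.095 kJ

16.095 kJ


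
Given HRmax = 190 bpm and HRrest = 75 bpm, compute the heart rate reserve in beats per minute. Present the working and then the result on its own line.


Heart rate reserve = maximum HR minus resting HR
HRR = 190 - 75 = 115 bpm

115 bpm


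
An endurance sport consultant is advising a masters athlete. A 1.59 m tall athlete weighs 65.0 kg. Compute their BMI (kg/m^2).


height^2 = 2.5281 m^2
BMI = 65.0 / 2.5281 = 25.71 kg/m^2

25.71 kg/m^2


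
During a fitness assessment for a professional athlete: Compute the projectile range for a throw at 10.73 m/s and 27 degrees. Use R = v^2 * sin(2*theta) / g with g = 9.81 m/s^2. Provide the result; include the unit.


Two times the angle = 54 degrees
sin(54) = 0.809017
R = 115.1329 * 0.809017 / 9.81 = 9.495 m

9.495 m


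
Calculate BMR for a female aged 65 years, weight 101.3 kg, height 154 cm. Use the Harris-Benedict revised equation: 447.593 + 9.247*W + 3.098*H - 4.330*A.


Substituting values:
W term = 9.247 * 101.3 = 936.7211
H term = 3.098 * 154 = 477.092
A term = 4.330 * 65 = 281.45
BMR = 1579.96 kcal/day

1579.96 kcal/day


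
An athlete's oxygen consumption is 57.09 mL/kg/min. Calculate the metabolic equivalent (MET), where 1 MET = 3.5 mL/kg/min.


MET = VO2 / 3.5
= 57.09 / 3.5
= 16.31 METs

16.31 METs


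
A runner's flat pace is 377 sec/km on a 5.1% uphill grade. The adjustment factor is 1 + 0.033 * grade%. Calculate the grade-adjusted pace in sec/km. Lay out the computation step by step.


Factor = 1 + 0.033 * 5.1 = 1.1683
Adjusted pace = 377 * 1.1683
= 440.45 sec/km

440.45 s/km


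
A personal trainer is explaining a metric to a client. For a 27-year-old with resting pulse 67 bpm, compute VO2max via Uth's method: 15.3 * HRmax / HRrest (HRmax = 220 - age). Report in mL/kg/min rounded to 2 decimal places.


Step 1: HRmax = 220 - 27 = 193 bpm
Step 2: Ratio = 193 / 67 = 2.8806
Step 3: VO2max = 15.3 * 2.8806 = 44.07 mL/kg/min

44.07 mL/kg/min


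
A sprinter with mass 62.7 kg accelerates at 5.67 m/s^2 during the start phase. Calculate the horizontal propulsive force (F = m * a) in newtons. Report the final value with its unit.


F = m * a
= 62.7 * 5.67
= 355.51 N

355.51 N


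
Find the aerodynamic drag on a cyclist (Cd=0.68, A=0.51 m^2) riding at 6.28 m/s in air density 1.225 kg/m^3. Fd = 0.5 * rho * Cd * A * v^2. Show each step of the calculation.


Fd = 0.5 * 1.225 * 0.68 * 0.51 * 6.28^2
= 0.5 * 1.225 * 0.68 * 0.51 * 39.4384
= 8.377 N

8.377 N


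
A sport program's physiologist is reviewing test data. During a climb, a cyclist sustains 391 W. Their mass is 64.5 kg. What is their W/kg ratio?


Power-to-weight = 391 W / 64.5 kg
= 6.062 W/kg

6.062 W/kg


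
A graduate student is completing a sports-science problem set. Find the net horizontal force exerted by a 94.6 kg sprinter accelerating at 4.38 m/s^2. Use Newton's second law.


Newton's second law: F = m * a
F = 94.6 * 4.38 = 414.35 N

414.35 N


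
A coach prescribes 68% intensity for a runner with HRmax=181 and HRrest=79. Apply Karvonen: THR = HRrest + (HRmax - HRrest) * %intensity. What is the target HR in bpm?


Heart rate reserve = 181 - 79 = 102
Intensity fraction = 68 / 100 = 0.68
THR = 79 + 102 * 0.68 = 148.36 bpm

148.36 bpm


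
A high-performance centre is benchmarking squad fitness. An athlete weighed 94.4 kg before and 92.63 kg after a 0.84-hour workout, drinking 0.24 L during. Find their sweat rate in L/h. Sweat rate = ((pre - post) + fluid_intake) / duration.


Body mass change = 1.77 kg
Total sweat loss = 1.77 + 0.24 = 2.01 L
Rate = 2.01 / 0.84 = 2.393 L/h

2.393 L/h


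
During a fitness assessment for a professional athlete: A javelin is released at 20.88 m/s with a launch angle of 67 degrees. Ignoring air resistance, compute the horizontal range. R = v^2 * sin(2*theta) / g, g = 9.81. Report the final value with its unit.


Launch speed squared = 435.9744
sin(2 * 67 deg) = 0.71934
Range = 435.9744 * 0.71934 / 9.81
= 31.969 m

31.969 m


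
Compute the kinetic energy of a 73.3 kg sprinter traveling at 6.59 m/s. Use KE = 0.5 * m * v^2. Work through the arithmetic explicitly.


Velocity squared = 43.4281
KE = 0.5 * 73.3 * 43.4281 = 1591.64 J

1591.64 J


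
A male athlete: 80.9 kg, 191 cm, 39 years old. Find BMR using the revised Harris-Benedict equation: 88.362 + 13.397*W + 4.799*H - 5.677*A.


Intercept = 88.362
Weight contribution = 13.397 * 80.9 = 1083.8173
Height contribution = 4.799 * 191 = 916.609
Age contribution = 5.677 * 39 = 221.403
BMR = 88.362 + 1083.8173 + 916.609 - 221.403
= 1867.39 kcal/day

1867.39 kcal/day


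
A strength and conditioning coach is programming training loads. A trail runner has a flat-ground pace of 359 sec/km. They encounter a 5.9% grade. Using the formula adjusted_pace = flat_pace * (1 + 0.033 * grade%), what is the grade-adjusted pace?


Grade factor = 1 + 0.033 * 5.9 = 1.1947
Adjusted = 359 * 1.1947 = 428.9 sec/km

428.9 s/km


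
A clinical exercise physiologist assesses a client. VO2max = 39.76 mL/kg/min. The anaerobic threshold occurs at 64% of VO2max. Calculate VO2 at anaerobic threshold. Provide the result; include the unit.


AT fraction = 64 / 100 = 0.64
AT VO2 = 39.76 * 0.64
= 25.45 mL/kg/min

25.45 mL/kg/min


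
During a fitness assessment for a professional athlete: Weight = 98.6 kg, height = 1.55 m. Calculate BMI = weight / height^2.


height^2 = 1.55^2 = 2.4025
BMI = 98.6 / 2.4025 = 41.04 kg/m^2

41.04 kg/m^2


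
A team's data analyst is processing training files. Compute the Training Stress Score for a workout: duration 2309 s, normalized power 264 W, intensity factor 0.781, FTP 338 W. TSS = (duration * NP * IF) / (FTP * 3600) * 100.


Product = 2309 * 264 * 0.781 = 476078.856
Base = 338 * 3600 = 1216800
TSS = 476078.856 / 1216800 * 100 = 39.13

39.13 TSS


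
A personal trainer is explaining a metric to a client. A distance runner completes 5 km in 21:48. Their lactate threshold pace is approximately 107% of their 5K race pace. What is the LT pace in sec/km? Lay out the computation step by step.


Convert to seconds: 21 min 48 s = 1308 s
Pace per km = 1308 / 5 = 261.6 s/km
LT pace = 261.6 * 1.07 = 279.91 s/km

279.91 s/km


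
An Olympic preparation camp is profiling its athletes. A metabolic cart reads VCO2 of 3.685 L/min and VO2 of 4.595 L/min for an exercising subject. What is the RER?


RER = VCO2 / VO2 = 3.685 / 4.595 = 0.802

0.802


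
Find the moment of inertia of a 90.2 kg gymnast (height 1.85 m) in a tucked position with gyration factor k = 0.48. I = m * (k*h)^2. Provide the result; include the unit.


Radius of gyration = 0.48 * 1.85 = 0.888 m
I = 90.2 * 0.888^2
= 90.2 * 0.788544
= 71.127 kg*m^2

71.127 kg*m^2


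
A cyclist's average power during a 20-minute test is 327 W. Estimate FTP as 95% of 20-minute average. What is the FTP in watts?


FTP = 20-min power * 0.95
= 327 * 0.95
= 310.65 W

310.65 W


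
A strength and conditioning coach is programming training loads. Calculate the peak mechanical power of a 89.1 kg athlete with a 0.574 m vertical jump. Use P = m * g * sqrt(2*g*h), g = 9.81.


First, sqrt(2gh) = sqrt(2 * 9.81 * 0.574)
= sqrt(11.26188) = 3.355872 m/s
Power = 89.1 * 9.81 * 3.355872 = 2933.27 W

2933.27 W


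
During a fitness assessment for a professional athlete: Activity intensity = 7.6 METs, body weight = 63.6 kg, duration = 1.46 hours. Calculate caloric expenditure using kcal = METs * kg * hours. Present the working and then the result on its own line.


kcal = 7.6 * 63.6 * 1.46
= 483.36 * 1.46
= 705.71 kcal

705.71 kcal


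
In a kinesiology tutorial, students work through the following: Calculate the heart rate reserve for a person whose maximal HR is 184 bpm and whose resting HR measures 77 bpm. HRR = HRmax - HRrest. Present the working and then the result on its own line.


HRmax = 184 bpm
HRrest = 77 bpm
HRR = 184 - 77 = 107 bpm

107 bpm


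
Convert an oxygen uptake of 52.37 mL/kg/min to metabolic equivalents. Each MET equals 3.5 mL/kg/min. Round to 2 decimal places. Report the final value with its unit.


One MET = 3.5 mL/kg/min
Number of METs = 52.37 / 3.5
= 14.96 METs

14.96 METs


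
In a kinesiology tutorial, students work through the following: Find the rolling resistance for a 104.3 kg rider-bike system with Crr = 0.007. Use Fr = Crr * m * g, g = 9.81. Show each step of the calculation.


m * g = 104.3 * 9.81 = 1023.183 N
Fr = 0.007 * 1023.183 = 7.162 N

7.162 N


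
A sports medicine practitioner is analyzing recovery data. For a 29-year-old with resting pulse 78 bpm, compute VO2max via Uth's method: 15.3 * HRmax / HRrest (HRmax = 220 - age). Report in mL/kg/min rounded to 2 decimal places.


Step 1: HRmax = 220 - 29 = 191 bpm
Step 2: Ratio = 191 / 78 = 2.4487
Step 3: VO2max = 15.3 * 2.4487 = 37.47 mL/kg/min

37.47 mL/kg/min


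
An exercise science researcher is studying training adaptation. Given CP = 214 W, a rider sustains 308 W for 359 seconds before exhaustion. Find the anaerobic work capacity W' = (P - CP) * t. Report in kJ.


Excess power = 308 - 214 = 94 W
Work above CP = 94 * 359 = 33746 J
W' = 33.746 kJ

33.746 kJ


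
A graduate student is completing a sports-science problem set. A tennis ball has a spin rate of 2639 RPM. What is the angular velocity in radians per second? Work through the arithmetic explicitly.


Convert RPM to rad/s: multiply by 2*pi and divide by 60
omega = 2639 * 2 * pi / 60
= 276.355 rad/s

276.355 rad/s


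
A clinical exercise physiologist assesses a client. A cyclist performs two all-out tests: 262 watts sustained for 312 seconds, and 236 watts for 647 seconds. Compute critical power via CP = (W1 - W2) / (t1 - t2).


W1 = P1 * t1 = 262 * 312 = 81744 J
W2 = P2 * t2 = 236 * 647 = 152692 J
CP = (81744 - 152692) / (312 - 647)
= 211.79 W

211.79 W


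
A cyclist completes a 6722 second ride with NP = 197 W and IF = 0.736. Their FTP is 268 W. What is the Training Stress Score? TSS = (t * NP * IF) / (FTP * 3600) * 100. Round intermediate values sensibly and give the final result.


t * NP * IF = 6722 * 197 * 0.736 = 974636.224
FTP * 3600 = 964800
TSS = (974636.224 / 964800) * 100 = 101.02

101.02 TSS


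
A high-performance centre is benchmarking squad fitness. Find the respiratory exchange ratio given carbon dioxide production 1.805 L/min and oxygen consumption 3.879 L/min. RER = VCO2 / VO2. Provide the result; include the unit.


VCO2 = 1.805 L/min
VO2 = 3.879 L/min
RER = 1.805 / 3.879 = 0.4653

0.4653


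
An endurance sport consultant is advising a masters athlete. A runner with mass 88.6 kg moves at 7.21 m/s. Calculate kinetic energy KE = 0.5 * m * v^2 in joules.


v^2 = 7.21^2 = 51.9841
KE = 0.5 * 88.6 * 51.9841
= 2302.9 J

2302.9 J


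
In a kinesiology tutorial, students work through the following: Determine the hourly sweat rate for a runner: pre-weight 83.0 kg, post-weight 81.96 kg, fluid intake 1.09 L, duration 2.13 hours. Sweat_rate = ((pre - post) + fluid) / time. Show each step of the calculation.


Mass lost = 83.0 - 81.96 = 1.04 kg
Add fluid consumed: 1.04 + 1.09 = 2.13 L total sweat
Sweat rate = 2.13 / 2.13 = 1.0 L/h

1.0 L/h


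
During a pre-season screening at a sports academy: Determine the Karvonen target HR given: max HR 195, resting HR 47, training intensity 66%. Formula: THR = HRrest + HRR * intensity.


HRR = HRmax - HRrest = 195 - 47 = 148
THR = 47 + 148 * 0.66
= 144.68 bpm

144.68 bpm


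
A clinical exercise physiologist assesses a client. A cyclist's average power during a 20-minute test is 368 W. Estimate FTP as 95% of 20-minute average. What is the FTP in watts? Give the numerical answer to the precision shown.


FTP = 20-min power * 0.95
= 368 * 0.95
= 349.6 W

349.6 W


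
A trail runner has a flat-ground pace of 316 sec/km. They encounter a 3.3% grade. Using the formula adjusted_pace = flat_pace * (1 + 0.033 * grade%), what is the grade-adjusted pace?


Grade factor = 1 + 0.033 * 3.3 = 1.1089
Adjusted = 316 * 1.1089 = 350.41 sec/km

350.41 s/km


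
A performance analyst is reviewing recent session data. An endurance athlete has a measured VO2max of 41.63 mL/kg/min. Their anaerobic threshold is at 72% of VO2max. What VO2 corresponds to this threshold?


Anaerobic threshold VO2 = VO2max * 72%
= 41.63 * 0.72
= 29.97 mL/kg/min

29.97 mL/kg/min


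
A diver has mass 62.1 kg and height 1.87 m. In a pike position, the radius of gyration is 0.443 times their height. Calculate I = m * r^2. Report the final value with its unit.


r = 0.443 * 1.87 = 0.82841 m
I = m * r^2 = 62.1 * 0.686263 = 42.617 kg*m^2

42.617 kg*m^2


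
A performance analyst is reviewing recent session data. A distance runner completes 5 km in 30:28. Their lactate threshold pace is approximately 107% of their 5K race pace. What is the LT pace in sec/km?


Convert to seconds: 30 min 28 s = 1828 s
Pace per km = 1828 / 5 = 365.6 s/km
LT pace = 365.6 * 1.07 = 391.19 s/km

391.19 s/km


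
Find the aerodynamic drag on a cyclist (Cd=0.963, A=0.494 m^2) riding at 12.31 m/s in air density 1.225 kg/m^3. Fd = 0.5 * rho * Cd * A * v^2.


Fd = 0.5 * 1.225 * 0.963 * 0.494 * 12.31^2
= 0.5 * 1.225 * 0.963 * 0.494 * 151.5361
= 44.155 N

44.155 N


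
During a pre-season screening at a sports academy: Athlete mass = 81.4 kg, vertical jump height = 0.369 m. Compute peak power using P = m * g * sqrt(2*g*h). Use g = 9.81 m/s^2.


sqrt(2 * 9.81 * 0.369) = sqrt(7.23978) = 2.690684 m/s
P = 81.4 * 9.81 * 2.690684
= 2148.6 W

2148.6 W


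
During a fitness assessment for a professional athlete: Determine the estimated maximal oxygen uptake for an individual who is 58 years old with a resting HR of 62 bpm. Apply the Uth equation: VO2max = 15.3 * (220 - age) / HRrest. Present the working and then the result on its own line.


HRmax = 220 - 58 = 162
VO2max = 15.3 * (162 / 62)
= 15.3 * 2.6129
= 39.98 mL/kg/min

39.98 mL/kg/min


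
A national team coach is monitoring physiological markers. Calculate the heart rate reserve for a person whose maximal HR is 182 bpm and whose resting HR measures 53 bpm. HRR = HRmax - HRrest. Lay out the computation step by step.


HRmax = 182 bpm
HRrest = 53 bpm
HRR = 182 - 53 = 129 bpm

129 bpm


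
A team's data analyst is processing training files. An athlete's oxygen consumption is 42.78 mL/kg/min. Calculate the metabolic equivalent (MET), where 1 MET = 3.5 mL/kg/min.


MET = VO2 / 3.5
= 42.78 / 3.5
= 12.22 METs

12.22 METs


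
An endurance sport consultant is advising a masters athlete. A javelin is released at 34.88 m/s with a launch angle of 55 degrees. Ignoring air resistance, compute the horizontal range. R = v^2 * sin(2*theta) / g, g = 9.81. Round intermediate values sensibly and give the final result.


Launch speed squared = 1216.6144
sin(2 * 55 deg) = 0.939693
Range = 1216.6144 * 0.939693 / 9.81
= 116.539 m

116.539 m


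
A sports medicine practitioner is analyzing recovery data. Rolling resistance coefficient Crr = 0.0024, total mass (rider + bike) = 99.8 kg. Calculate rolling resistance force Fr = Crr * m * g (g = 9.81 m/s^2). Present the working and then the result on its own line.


Fr = Crr * m * g
= 0.0024 * 99.8 * 9.81
= 2.35 N

2.35 N


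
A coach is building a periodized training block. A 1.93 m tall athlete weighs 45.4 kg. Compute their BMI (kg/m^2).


height^2 = 3.7249 m^2
BMI = 45.4 / 3.7249 = 12.19 kg/m^2

12.19 kg/m^2


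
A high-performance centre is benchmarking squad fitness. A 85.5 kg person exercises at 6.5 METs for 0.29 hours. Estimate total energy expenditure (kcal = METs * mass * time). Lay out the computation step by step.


Energy = METs * mass(kg) * time(h)
= 6.5 * 85.5 * 0.29
= 161.17 kcal

161.17 kcal


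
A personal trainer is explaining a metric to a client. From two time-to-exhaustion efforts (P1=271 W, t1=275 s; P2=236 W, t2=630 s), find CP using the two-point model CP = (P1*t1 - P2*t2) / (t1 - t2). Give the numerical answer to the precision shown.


Work in trial 1 = 74525 J
Work in trial 2 = 148680 J
Delta work = -74155 J
Delta time = -355 s
CP = -74155 / -355 = 208.89 W

208.89 W


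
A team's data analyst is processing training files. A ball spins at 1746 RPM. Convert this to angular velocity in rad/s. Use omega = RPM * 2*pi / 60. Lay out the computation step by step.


omega = 1746 * 2 * pi / 60
= 1746 * 6.28318531 / 60
= 10970.442 / 60
= 182.841 rad/s

182.841 rad/s


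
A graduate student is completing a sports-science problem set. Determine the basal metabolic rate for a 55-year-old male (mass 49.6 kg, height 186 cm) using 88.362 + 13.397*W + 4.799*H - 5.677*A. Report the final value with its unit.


BMR = 88.362 + 13.397*49.6 + 4.799*186 - 5.677*55
= 1333.23 kcal/day

1333.23 kcal/day


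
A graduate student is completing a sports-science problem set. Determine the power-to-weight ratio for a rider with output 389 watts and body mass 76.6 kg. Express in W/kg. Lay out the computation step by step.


P/W = 389 / 76.6 = 5.078 W/kg

5.078 W/kg


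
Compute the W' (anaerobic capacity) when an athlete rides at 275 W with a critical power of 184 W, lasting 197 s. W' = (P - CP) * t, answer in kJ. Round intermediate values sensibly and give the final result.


Above-CP power = 91 W
Duration = 197 s
W' = 91 * 197 = 17927 J
Convert: 17927 / 1000 = 17.927 kJ

17.927 kJ


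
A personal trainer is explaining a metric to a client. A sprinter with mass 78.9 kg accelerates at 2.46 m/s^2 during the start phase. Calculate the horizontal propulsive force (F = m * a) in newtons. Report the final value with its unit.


F = m * a
= 78.9 * 2.46
= 194.09 N

194.09 N


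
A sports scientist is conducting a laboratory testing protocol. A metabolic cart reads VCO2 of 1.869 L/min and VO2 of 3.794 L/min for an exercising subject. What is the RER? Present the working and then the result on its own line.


RER = VCO2 / VO2 = 1.869 / 3.794 = 0.4926

0.4926


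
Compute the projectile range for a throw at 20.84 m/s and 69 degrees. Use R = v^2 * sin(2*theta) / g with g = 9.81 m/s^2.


Two times the angle = 138 degrees
sin(138) = 0.669131
R = 434.3056 * 0.669131 / 9.81 = 29.624 m

29.624 m


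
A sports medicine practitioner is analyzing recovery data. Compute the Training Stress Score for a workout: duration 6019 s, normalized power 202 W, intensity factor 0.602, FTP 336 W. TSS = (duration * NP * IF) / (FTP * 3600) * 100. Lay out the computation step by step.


Product = 6019 * 202 * 0.602 = 731934.476
Base = 336 * 3600 = 1209600
TSS = 731934.476 / 1209600 * 100 = 60.51

60.51 TSS


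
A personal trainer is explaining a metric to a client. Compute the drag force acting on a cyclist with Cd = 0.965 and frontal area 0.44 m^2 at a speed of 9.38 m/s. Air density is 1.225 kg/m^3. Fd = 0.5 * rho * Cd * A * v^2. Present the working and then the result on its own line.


Step 1: v^2 = 87.9844
Step 2: Fd = 0.5 * 1.225 * 0.965 * 0.44 * 87.9844
= 22.882 N

22.882 N


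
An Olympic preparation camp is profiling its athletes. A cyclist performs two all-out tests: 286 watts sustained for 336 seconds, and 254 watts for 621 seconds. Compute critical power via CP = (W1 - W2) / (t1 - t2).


W1 = P1 * t1 = 286 * 336 = 96096 J
W2 = P2 * t2 = 254 * 621 = 157734 J
CP = (96096 - 157734) / (336 - 621)
= 216.27 W

216.27 W


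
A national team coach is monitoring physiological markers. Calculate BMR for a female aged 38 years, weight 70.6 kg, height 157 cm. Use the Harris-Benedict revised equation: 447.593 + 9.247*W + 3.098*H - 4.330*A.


Substituting values:
W term = 9.247 * 70.6 = 652.8382
H term = 3.098 * 157 = 486.386
A term = 4.330 * 38 = 164.54
BMR = 1422.28 kcal/day

1422.28 kcal/day


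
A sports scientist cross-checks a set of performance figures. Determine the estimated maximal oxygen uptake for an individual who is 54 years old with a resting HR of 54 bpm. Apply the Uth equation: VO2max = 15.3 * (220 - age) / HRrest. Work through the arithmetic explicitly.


HRmax = 220 - 54 = 166
VO2max = 15.3 * (166 / 54)
= 15.3 * 3.0741
= 47.03 mL/kg/min

47.03 mL/kg/min
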